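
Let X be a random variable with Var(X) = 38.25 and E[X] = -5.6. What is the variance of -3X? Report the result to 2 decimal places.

Var(-3X) = (-3)²·Var(X) = 9·38.25 = 344.25

344.25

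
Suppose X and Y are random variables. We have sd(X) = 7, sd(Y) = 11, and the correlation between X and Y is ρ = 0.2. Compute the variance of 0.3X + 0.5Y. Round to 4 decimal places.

39.2800

V(X) = (7)² = 49;  V(Y) = (11)² = 121
cov(X,Y) = ρ·sd(X)·sd(Y) = 0.2·7·11 = 15.4
V(0.3X + 0.5Y) = (0.3)²·V(X) + (0.5)²·V(Y) + 2·(0.3)·(0.5)·cov(X,Y)
= 0.09·49 + 0.25·121 + 0.3·15.4 = 39.28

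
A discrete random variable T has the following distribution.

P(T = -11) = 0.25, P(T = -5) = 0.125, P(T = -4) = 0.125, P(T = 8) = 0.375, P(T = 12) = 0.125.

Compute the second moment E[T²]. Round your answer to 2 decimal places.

77.38

E[T²] = (-11)²(0.25) + (-5)²(0.125) + (-4)²(0.125) + (8)²(0.375) + (12)²(0.125) = 77.375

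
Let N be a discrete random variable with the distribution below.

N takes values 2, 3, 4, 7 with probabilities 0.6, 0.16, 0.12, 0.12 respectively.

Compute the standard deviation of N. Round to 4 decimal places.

1.6248

E[N] = (2)(0.6) + (3)(0.16) + (4)(0.12) + (7)(0.12) = 3
E[N²] = (2)²(0.6) + (3)²(0.16) + (4)²(0.12) + (7)²(0.12) = 11.64
Var(N) = E[N²] − (E[N])² = 11.64 − (3)² = 2.64
SD(N) = √2.64 ≈ 1.6248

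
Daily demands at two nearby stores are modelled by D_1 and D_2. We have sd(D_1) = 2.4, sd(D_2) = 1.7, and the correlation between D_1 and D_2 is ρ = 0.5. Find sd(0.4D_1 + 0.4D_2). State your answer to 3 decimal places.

var(D_1) = (2.4)² = 5.76;  var(D_2) = (1.7)² = 2.89
Cov(D_1,D_2) = ρ·sd(D_1)·sd(D_2) = 0.5·2.4·1.7 = 2.04
var(0.4D_1 + 0.4D_2) = (0.4)²·var(D_1) + (0.4)²·var(D_2) + 2·(0.4)·(0.4)·Cov(D_1,D_2)
= 0.16·5.76 + 0.16·2.89 + 0.32·2.04 = 2.0368
sd(0.4D_1 + 0.4D_2) = √2.0368 ≈ 1.427

1.427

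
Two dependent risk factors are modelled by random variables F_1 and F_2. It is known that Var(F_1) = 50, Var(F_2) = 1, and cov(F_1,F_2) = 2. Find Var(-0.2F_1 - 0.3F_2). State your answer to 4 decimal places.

2.3300

Var(-0.2F_1 - 0.3F_2) = (-0.2)²·Var(F_1) + (-0.3)²·Var(F_2) + 2·(-0.2)·(-0.3)·cov(F_1,F_2)
= 0.04·50 + 0.09·1 + 0.12·2 = 2.33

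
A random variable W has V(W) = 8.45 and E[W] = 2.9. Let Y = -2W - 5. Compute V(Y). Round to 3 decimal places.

33.800

V(-2W - 5) = (-2)²·V(W) = 4·8.45 = 33.8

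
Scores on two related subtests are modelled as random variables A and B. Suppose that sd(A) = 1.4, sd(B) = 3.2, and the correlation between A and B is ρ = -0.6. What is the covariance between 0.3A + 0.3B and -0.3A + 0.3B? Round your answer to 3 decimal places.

Var(A) = (1.4)² = 1.96;  Var(B) = (3.2)² = 10.24
cov(A,B) = ρ·sd(A)·sd(B) = -0.6·1.4·3.2 = -2.688
cov(0.3A + 0.3B, -0.3A + 0.3B) = (0.3)(-0.3)Var(A) + (0.3)(0.3)Var(B) + [(0.3)(0.3) + (0.3)(-0.3)]cov(A,B)
= -0.09·1.96 + 0.09·10.24 + 0·-2.688 = 0.7452

0.745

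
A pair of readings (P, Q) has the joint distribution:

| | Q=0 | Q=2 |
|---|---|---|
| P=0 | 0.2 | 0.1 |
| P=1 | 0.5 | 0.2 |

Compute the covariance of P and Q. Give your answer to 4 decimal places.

E[P] = 0.7,  E[Q] = 0.6
E[PQ] = 0.4
Cov(P,Q) = E[PQ] − E[P]E[Q] = 0.4 − (0.7)(0.6) = -0.02

-0.0200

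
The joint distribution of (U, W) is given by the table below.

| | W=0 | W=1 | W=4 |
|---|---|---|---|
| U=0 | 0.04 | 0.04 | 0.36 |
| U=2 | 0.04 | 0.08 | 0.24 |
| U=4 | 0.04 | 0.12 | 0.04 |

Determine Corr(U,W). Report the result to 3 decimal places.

E[U] = 1.52,  E[W] = 2.8
E[UW] = 3.2
Cov(U,W) = E[UW] − E[U]E[W] = 3.2 − (1.52)(2.8) = -1.056
Var(U) = 2.3296,  Var(W) = 2.64
ρ = -1.056 / √(2.3296·2.64) ≈ -0.426

-0.426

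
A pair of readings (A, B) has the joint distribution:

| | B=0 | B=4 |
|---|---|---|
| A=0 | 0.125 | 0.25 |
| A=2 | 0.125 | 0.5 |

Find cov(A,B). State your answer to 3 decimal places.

E[A] = 1.25,  E[B] = 3
E[AB] = 4
cov(A,B) = E[AB] − E[A]E[B] = 4 − (1.25)(3) = 0.25

0.250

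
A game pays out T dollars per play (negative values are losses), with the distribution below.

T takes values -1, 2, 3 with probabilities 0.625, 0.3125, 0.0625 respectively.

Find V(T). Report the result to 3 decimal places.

E[T] = (-1)(0.625) + (2)(0.3125) + (3)(0.0625) = 0.1875
E[T²] = (-1)²(0.625) + (2)²(0.3125) + (3)²(0.0625) = 2.4375
V(T) = E[T²] − (E[T])² = 2.4375 − (0.1875)² = 2.40234375

2.402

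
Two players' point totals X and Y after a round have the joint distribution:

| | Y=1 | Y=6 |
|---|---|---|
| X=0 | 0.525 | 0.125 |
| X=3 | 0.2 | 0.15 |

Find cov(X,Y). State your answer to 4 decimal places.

E[X] = 1.05,  E[Y] = 2.375
E[XY] = 3.3
cov(X,Y) = E[XY] − E[X]E[Y] = 3.3 − (1.05)(2.375) = 0.80625

0.8063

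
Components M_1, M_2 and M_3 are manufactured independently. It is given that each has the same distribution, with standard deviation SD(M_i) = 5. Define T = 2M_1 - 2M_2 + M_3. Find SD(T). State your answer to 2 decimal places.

15.00

var(M_i) = (5)² = 25
By independence, var(T) = (2)²var(M_1) + (-2)²var(M_2) + (1)²var(M_3)
= (2)²·25 + (-2)²·25 + (1)²·25 = 225
SD(T) = √225 ≈ 15.00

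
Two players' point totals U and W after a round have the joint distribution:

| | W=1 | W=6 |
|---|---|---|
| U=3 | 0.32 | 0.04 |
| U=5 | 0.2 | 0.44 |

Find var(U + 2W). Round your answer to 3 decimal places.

31.194

E[U] = 4.28,  E[W] = 3.4,  E[UW] = 15.88
var(U) = 19.24 − (4.28)² = 0.9216;  var(W) = 17.8 − (3.4)² = 6.24
Cov(U,W) = 15.88 − (4.28)(3.4) = 1.328
var(U + 2W) = (1)²·0.9216 + (2)²·6.24 + 2·(1)·(2)·1.328 = 31.1936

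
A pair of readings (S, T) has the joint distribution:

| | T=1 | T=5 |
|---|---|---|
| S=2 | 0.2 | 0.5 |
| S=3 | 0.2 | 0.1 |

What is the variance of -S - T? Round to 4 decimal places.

3.4100

E[S] = 2.3,  E[T] = 3.4,  E[ST] = 7.5
Var(S) = 5.5 − (2.3)² = 0.21;  Var(T) = 15.4 − (3.4)² = 3.84
Cov(S,T) = 7.5 − (2.3)(3.4) = -0.32
Var(-S - T) = (-1)²·0.21 + (-1)²·3.84 + 2·(-1)·(-1)·-0.32 = 3.41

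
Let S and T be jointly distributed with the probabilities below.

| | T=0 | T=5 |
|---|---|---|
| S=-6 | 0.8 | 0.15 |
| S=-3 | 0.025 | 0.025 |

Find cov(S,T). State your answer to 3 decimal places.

E[S] = -5.85,  E[T] = 0.875
E[ST] = -4.875
cov(S,T) = E[ST] − E[S]E[T] = -4.875 − (-5.85)(0.875) = 0.24375

0.244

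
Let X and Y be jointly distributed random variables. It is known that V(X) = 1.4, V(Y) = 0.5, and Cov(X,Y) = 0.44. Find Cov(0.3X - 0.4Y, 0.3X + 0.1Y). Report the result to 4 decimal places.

0.0664

Cov(0.3X - 0.4Y, 0.3X + 0.1Y) = (0.3)(0.3)V(X) + (-0.4)(0.1)V(Y) + [(0.3)(0.1) + (-0.4)(0.3)]Cov(X,Y)
= 0.09·1.4 + -0.04·0.5 + -0.09·0.44 = 0.0664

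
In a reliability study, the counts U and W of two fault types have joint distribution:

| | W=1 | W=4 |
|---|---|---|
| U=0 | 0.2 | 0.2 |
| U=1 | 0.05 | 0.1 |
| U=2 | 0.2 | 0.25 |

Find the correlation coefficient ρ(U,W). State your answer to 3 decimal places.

E[U] = 1.05,  E[W] = 2.65
E[UW] = 2.85
Cov(U,W) = E[UW] − E[U]E[W] = 2.85 − (1.05)(2.65) = 0.0675
var(U) = 0.8475,  var(W) = 2.2275
ρ = 0.0675 / √(0.8475·2.2275) ≈ 0.049

0.049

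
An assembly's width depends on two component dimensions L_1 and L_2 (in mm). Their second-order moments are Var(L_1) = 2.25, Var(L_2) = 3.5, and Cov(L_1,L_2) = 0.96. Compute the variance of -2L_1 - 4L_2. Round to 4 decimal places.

Var(-2L_1 - 4L_2) = (-2)²·Var(L_1) + (-4)²·Var(L_2) + 2·(-2)·(-4)·Cov(L_1,L_2)
= 4·2.25 + 16·3.5 + 16·0.96 = 80.36

80.3600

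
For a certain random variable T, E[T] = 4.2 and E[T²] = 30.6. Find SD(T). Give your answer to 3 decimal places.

var(T) = 30.6 − (4.2)² = 12.96
SD(T) = √12.96 ≈ 3.600

3.600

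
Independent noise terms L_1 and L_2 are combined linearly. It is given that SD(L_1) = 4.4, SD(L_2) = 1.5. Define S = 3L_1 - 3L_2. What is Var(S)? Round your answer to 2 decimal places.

Var(L_1) = 19.36, Var(L_2) = 2.25
By independence, Var(S) = (3)²Var(L_1) + (-3)²Var(L_2)
= (3)²·19.36 + (-3)²·2.25 = 194.49

194.49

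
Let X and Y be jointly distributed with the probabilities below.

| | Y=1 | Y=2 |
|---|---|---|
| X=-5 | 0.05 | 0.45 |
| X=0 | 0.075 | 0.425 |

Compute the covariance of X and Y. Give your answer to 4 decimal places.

-0.0625

E[X] = -2.5,  E[Y] = 1.875
E[XY] = -4.75
Cov(X,Y) = E[XY] − E[X]E[Y] = -4.75 − (-2.5)(1.875) = -0.0625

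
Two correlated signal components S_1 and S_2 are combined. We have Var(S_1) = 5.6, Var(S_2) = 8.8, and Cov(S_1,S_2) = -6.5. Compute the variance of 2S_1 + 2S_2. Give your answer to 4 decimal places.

5.6000

Var(2S_1 + 2S_2) = (2)²·Var(S_1) + (2)²·Var(S_2) + 2·(2)·(2)·Cov(S_1,S_2)
= 4·5.6 + 4·8.8 + 8·-6.5 = 5.6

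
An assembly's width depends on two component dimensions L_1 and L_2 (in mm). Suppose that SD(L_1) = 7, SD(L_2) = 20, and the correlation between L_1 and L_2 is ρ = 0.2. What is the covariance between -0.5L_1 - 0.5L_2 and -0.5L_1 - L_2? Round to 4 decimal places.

Var(L_1) = (7)² = 49;  Var(L_2) = (20)² = 400
Cov(L_1,L_2) = ρ·SD(L_1)·SD(L_2) = 0.2·7·20 = 28
Cov(-0.5L_1 - 0.5L_2, -0.5L_1 - L_2) = (-0.5)(-0.5)Var(L_1) + (-0.5)(-1)Var(L_2) + [(-0.5)(-1) + (-0.5)(-0.5)]Cov(L_1,L_2)
= 0.25·49 + 0.5·400 + 0.75·28 = 233.25

233.2500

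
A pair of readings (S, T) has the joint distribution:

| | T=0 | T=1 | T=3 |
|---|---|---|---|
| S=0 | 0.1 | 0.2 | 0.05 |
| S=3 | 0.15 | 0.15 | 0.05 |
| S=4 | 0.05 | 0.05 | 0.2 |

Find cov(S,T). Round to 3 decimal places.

E[S] = 2.25,  E[T] = 1.3
E[ST] = 3.5
cov(S,T) = E[ST] − E[S]E[T] = 3.5 − (2.25)(1.3) = 0.575

0.575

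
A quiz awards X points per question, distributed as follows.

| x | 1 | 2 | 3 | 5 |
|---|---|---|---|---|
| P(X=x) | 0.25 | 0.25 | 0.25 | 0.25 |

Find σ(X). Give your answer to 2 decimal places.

1.48

E[X] = (1)(0.25) + (2)(0.25) + (3)(0.25) + (5)(0.25) = 2.75
E[X²] = (1)²(0.25) + (2)²(0.25) + (3)²(0.25) + (5)²(0.25) = 9.75
var(X) = E[X²] − (E[X])² = 9.75 − (2.75)² = 2.1875
σ(X) = √2.1875 ≈ 1.48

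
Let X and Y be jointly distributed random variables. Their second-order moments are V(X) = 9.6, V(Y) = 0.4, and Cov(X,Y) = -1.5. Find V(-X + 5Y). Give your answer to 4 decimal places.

34.6000

V(-X + 5Y) = (-1)²·V(X) + (5)²·V(Y) + 2·(-1)·(5)·Cov(X,Y)
= 1·9.6 + 25·0.4 + -10·-1.5 = 34.6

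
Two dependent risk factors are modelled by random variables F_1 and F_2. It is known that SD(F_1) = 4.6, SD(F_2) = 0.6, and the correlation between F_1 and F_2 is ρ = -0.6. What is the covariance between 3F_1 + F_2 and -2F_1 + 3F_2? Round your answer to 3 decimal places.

-137.472

V(F_1) = (4.6)² = 21.16;  V(F_2) = (0.6)² = 0.36
Cov(F_1,F_2) = ρ·SD(F_1)·SD(F_2) = -0.6·4.6·0.6 = -1.656
Cov(3F_1 + F_2, -2F_1 + 3F_2) = (3)(-2)V(F_1) + (1)(3)V(F_2) + [(3)(3) + (1)(-2)]Cov(F_1,F_2)
= -6·21.16 + 3·0.36 + 7·-1.656 = -137.472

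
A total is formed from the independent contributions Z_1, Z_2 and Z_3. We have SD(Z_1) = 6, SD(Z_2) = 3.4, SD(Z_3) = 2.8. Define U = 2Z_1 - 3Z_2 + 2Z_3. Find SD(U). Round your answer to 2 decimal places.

16.72

Var(Z_1) = 36, Var(Z_2) = 11.56, Var(Z_3) = 7.84
By independence, Var(U) = (2)²Var(Z_1) + (-3)²Var(Z_2) + (2)²Var(Z_3)
= (2)²·36 + (-3)²·11.56 + (2)²·7.84 = 279.4
SD(U) = √279.4 ≈ 16.72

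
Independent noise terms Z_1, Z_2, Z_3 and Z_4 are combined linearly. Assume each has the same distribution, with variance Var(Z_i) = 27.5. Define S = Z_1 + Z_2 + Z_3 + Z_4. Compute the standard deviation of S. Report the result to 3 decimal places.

10.488

By independence, Var(S) = (1)²Var(Z_1) + (1)²Var(Z_2) + (1)²Var(Z_3) + (1)²Var(Z_4)
= (1)²·27.5 + (1)²·27.5 + (1)²·27.5 + (1)²·27.5 = 110
SD(S) = √110 ≈ 10.488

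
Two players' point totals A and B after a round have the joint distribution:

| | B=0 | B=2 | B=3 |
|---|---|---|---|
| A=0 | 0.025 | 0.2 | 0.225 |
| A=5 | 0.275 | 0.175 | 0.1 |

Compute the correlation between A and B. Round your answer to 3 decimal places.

-0.499

E[A] = 2.75,  E[B] = 1.725
E[AB] = 3.25
Cov(A,B) = E[AB] − E[A]E[B] = 3.25 − (2.75)(1.725) = -1.49375
var(A) = 6.1875,  var(B) = 1.449375
ρ = -1.49375 / √(6.1875·1.449375) ≈ -0.499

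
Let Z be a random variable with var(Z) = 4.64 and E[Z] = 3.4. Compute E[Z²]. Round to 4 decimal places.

16.2000

E[Z²] = var(Z) + (E[Z])² = 4.64 + (3.4)² = 16.2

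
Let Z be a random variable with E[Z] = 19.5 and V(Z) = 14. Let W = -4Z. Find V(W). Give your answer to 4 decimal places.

224.0000

V(-4Z) = (-4)²·V(Z) = 16·14 = 224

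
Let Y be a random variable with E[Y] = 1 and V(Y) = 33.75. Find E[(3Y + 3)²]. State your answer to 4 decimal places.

E[3Y + 3] = 3·1 + 3 = 6
V(3Y + 3) = (3)²·33.75 = 303.75
E[(3Y + 3)²] = V((3Y + 3)) + (E[(3Y + 3)])² = 303.75 + (6)² = 339.75

339.7500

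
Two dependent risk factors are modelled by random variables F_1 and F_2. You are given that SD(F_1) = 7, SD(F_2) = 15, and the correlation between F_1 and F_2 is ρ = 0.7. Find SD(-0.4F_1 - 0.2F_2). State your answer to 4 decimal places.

5.3479

V(F_1) = (7)² = 49;  V(F_2) = (15)² = 225
Cov(F_1,F_2) = ρ·SD(F_1)·SD(F_2) = 0.7·7·15 = 73.5
V(-0.4F_1 - 0.2F_2) = (-0.4)²·V(F_1) + (-0.2)²·V(F_2) + 2·(-0.4)·(-0.2)·Cov(F_1,F_2)
= 0.16·49 + 0.04·225 + 0.16·73.5 = 28.6
SD(-0.4F_1 - 0.2F_2) = √28.6 ≈ 5.3479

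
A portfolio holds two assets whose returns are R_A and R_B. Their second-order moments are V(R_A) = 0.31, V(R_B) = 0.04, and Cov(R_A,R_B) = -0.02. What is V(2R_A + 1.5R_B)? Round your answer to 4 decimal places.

V(2R_A + 1.5R_B) = (2)²·V(R_A) + (1.5)²·V(R_B) + 2·(2)·(1.5)·Cov(R_A,R_B)
= 4·0.31 + 2.25·0.04 + 6·-0.02 = 1.21

1.2100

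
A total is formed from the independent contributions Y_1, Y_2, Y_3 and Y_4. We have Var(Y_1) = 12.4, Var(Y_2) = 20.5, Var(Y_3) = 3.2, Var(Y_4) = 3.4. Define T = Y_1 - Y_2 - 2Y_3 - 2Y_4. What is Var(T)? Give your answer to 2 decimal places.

59.30

By independence, Var(T) = (1)²Var(Y_1) + (-1)²Var(Y_2) + (-2)²Var(Y_3) + (-2)²Var(Y_4)
= (1)²·12.4 + (-1)²·20.5 + (-2)²·3.2 + (-2)²·3.4 = 59.3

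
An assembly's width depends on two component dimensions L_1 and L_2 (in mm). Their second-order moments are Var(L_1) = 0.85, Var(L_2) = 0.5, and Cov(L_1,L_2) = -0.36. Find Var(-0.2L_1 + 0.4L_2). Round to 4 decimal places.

Var(-0.2L_1 + 0.4L_2) = (-0.2)²·Var(L_1) + (0.4)²·Var(L_2) + 2·(-0.2)·(0.4)·Cov(L_1,L_2)
= 0.04·0.85 + 0.16·0.5 + -0.16·-0.36 = 0.1716

0.1716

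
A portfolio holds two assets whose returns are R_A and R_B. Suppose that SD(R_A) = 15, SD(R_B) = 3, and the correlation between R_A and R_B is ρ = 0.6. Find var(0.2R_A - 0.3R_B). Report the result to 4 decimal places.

var(R_A) = (15)² = 225;  var(R_B) = (3)² = 9
cov(R_A,R_B) = ρ·SD(R_A)·SD(R_B) = 0.6·15·3 = 27
var(0.2R_A - 0.3R_B) = (0.2)²·var(R_A) + (-0.3)²·var(R_B) + 2·(0.2)·(-0.3)·cov(R_A,R_B)
= 0.04·225 + 0.09·9 + -0.12·27 = 6.57

6.5700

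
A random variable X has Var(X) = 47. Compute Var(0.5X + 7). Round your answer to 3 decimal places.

Var(0.5X + 7) = (0.5)²·Var(X) = 0.25·47 = 11.75

11.750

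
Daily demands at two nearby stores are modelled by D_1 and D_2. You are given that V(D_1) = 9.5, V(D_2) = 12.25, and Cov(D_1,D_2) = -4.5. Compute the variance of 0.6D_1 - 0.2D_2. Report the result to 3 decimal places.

V(0.6D_1 - 0.2D_2) = (0.6)²·V(D_1) + (-0.2)²·V(D_2) + 2·(0.6)·(-0.2)·Cov(D_1,D_2)
= 0.36·9.5 + 0.04·12.25 + -0.24·-4.5 = 4.99

4.990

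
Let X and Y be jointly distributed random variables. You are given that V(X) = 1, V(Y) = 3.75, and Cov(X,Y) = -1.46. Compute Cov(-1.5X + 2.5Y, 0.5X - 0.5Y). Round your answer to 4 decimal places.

Cov(-1.5X + 2.5Y, 0.5X - 0.5Y) = (-1.5)(0.5)V(X) + (2.5)(-0.5)V(Y) + [(-1.5)(-0.5) + (2.5)(0.5)]Cov(X,Y)
= -0.75·1 + -1.25·3.75 + 2·-1.46 = -8.3575

-8.3575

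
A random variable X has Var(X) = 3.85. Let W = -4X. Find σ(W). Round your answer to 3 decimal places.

Var(-4X) = (-4)²·3.85 = 61.6
σ(W) = √61.6 ≈ 7.849

7.849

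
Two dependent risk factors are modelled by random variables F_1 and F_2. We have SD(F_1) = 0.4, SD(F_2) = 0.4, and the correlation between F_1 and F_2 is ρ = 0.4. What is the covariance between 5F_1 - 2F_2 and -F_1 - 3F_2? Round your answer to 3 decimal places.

-0.672

Var(F_1) = (0.4)² = 0.16;  Var(F_2) = (0.4)² = 0.16
Cov(F_1,F_2) = ρ·SD(F_1)·SD(F_2) = 0.4·0.4·0.4 = 0.064
Cov(5F_1 - 2F_2, -F_1 - 3F_2) = (5)(-1)Var(F_1) + (-2)(-3)Var(F_2) + [(5)(-3) + (-2)(-1)]Cov(F_1,F_2)
= -5·0.16 + 6·0.16 + -13·0.064 = -0.672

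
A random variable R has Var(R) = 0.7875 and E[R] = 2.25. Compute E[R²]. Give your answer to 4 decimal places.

E[R²] = Var(R) + (E[R])² = 0.7875 + (2.25)² = 5.85

5.8500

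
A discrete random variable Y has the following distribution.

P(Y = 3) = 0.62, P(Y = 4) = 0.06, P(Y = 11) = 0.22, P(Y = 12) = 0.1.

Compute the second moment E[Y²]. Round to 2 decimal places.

E[Y²] = (3)²(0.62) + (4)²(0.06) + (11)²(0.22) + (12)²(0.1) = 47.56

47.56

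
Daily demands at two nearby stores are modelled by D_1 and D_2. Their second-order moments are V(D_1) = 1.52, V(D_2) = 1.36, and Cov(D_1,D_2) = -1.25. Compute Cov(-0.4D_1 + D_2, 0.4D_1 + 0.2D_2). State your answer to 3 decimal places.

Cov(-0.4D_1 + D_2, 0.4D_1 + 0.2D_2) = (-0.4)(0.4)V(D_1) + (1)(0.2)V(D_2) + [(-0.4)(0.2) + (1)(0.4)]Cov(D_1,D_2)
= -0.16·1.52 + 0.2·1.36 + 0.32·-1.25 = -0.3712

-0.371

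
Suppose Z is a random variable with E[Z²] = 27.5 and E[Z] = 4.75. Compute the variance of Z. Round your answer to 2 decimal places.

4.94

V(Z) = 27.5 − (4.75)² = 4.9375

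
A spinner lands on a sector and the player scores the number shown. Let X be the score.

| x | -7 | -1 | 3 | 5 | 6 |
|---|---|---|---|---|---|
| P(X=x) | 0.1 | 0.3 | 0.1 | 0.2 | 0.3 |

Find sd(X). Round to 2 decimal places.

4.18

E[X] = (-7)(0.1) + (-1)(0.3) + (3)(0.1) + (5)(0.2) + (6)(0.3) = 2.1
E[X²] = (-7)²(0.1) + (-1)²(0.3) + (3)²(0.1) + (5)²(0.2) + (6)²(0.3) = 21.9
Var(X) = E[X²] − (E[X])² = 21.9 − (2.1)² = 17.49
sd(X) = √17.49 ≈ 4.18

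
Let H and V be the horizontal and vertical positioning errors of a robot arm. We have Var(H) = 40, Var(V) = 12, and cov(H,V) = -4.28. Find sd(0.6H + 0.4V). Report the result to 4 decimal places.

3.7770

Var(0.6H + 0.4V) = (0.6)²·Var(H) + (0.4)²·Var(V) + 2·(0.6)·(0.4)·cov(H,V)
= 0.36·40 + 0.16·12 + 0.48·-4.28 = 14.2656
sd(0.6H + 0.4V) = √14.2656 ≈ 3.7770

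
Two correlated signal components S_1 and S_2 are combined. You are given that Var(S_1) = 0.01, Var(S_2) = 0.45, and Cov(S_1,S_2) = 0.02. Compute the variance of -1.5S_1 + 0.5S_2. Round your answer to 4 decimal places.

Var(-1.5S_1 + 0.5S_2) = (-1.5)²·Var(S_1) + (0.5)²·Var(S_2) + 2·(-1.5)·(0.5)·Cov(S_1,S_2)
= 2.25·0.01 + 0.25·0.45 + -1.5·0.02 = 0.105

0.1050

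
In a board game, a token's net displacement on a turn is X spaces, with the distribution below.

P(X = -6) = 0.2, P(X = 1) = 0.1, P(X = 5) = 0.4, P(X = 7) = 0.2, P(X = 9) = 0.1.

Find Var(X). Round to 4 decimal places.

E[X] = (-6)(0.2) + (1)(0.1) + (5)(0.4) + (7)(0.2) + (9)(0.1) = 3.2
E[X²] = (-6)²(0.2) + (1)²(0.1) + (5)²(0.4) + (7)²(0.2) + (9)²(0.1) = 35.2
Var(X) = E[X²] − (E[X])² = 35.2 − (3.2)² = 24.96

24.9600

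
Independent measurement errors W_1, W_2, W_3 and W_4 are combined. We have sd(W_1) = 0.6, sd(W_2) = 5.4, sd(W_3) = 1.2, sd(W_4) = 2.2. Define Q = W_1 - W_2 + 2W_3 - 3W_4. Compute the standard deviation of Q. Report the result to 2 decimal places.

Var(W_1) = 0.36, Var(W_2) = 29.16, Var(W_3) = 1.44, Var(W_4) = 4.84
By independence, Var(Q) = (1)²Var(W_1) + (-1)²Var(W_2) + (2)²Var(W_3) + (-3)²Var(W_4)
= (1)²·0.36 + (-1)²·29.16 + (2)²·1.44 + (-3)²·4.84 = 78.84
sd(Q) = √78.84 ≈ 8.88

8.88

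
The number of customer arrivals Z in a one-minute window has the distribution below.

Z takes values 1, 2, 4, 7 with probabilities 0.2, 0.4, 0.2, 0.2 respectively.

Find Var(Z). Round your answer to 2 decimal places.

E[Z] = (1)(0.2) + (2)(0.4) + (4)(0.2) + (7)(0.2) = 3.2
E[Z²] = (1)²(0.2) + (2)²(0.4) + (4)²(0.2) + (7)²(0.2) = 14.8
Var(Z) = E[Z²] − (E[Z])² = 14.8 − (3.2)² = 4.56

4.56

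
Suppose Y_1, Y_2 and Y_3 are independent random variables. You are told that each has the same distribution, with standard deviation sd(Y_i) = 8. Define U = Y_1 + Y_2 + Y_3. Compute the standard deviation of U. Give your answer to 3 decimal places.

Var(Y_i) = (8)² = 64
By independence, Var(U) = (1)²Var(Y_1) + (1)²Var(Y_2) + (1)²Var(Y_3)
= (1)²·64 + (1)²·64 + (1)²·64 = 192
sd(U) = √192 ≈ 13.856

13.856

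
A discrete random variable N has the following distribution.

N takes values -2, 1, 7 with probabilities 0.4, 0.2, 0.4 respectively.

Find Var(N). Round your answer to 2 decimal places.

E[N] = (-2)(0.4) + (1)(0.2) + (7)(0.4) = 2.2
E[N²] = (-2)²(0.4) + (1)²(0.2) + (7)²(0.4) = 21.4
Var(N) = E[N²] − (E[N])² = 21.4 − (2.2)² = 16.56

16.56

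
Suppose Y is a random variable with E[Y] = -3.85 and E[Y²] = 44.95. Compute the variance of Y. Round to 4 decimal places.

Var(Y) = 44.95 − (-3.85)² = 30.1275

30.1275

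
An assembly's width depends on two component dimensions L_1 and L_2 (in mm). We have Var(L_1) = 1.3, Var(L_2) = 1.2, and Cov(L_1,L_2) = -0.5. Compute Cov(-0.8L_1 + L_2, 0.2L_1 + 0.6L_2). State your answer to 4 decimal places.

Cov(-0.8L_1 + L_2, 0.2L_1 + 0.6L_2) = (-0.8)(0.2)Var(L_1) + (1)(0.6)Var(L_2) + [(-0.8)(0.6) + (1)(0.2)]Cov(L_1,L_2)
= -0.16·1.3 + 0.6·1.2 + -0.28·-0.5 = 0.652

0.6520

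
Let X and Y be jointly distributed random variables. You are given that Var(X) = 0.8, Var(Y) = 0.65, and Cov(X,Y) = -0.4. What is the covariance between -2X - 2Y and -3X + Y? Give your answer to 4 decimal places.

Cov(-2X - 2Y, -3X + Y) = (-2)(-3)Var(X) + (-2)(1)Var(Y) + [(-2)(1) + (-2)(-3)]Cov(X,Y)
= 6·0.8 + -2·0.65 + 4·-0.4 = 1.9

1.9000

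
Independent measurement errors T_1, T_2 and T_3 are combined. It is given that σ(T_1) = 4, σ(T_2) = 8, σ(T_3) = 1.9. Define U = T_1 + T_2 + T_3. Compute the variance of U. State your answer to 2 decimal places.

var(T_1) = 16, var(T_2) = 64, var(T_3) = 3.61
By independence, var(U) = (1)²var(T_1) + (1)²var(T_2) + (1)²var(T_3)
= (1)²·16 + (1)²·64 + (1)²·3.61 = 83.61

83.61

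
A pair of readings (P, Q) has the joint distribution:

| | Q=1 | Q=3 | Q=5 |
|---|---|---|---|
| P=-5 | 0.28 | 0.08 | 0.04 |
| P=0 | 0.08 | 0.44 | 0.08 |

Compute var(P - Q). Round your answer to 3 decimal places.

4.810

E[P] = -2,  E[Q] = 2.52,  E[PQ] = -3.6
var(P) = 10 − (-2)² = 6;  var(Q) = 8.04 − (2.52)² = 1.6896
Cov(P,Q) = -3.6 − (-2)(2.52) = 1.44
var(P - Q) = (1)²·6 + (-1)²·1.6896 + 2·(1)·(-1)·1.44 = 4.8096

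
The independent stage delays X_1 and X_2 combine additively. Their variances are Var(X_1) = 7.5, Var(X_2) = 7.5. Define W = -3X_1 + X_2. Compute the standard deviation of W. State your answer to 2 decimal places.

By independence, Var(W) = (-3)²Var(X_1) + (1)²Var(X_2)
= (-3)²·7.5 + (1)²·7.5 = 75
SD(W) = √75 ≈ 8.66

8.66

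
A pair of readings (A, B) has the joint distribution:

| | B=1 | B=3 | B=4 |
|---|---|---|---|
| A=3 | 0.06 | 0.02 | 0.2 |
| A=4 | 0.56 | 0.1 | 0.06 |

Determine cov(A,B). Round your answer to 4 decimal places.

-0.3544

E[A] = 3.72,  E[B] = 2.02
E[AB] = 7.16
cov(A,B) = E[AB] − E[A]E[B] = 7.16 − (3.72)(2.02) = -0.3544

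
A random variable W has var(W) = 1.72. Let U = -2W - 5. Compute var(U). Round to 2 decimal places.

6.88

var(-2W - 5) = (-2)²·var(W) = 4·1.72 = 6.88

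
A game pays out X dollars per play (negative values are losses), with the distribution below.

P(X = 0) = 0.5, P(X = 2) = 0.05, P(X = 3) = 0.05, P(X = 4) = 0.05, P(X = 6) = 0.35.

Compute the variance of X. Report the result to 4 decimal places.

E[X] = (0)(0.5) + (2)(0.05) + (3)(0.05) + (4)(0.05) + (6)(0.35) = 2.55
E[X²] = (0)²(0.5) + (2)²(0.05) + (3)²(0.05) + (4)²(0.05) + (6)²(0.35) = 14.05
Var(X) = E[X²] − (E[X])² = 14.05 − (2.55)² = 7.5475

7.5475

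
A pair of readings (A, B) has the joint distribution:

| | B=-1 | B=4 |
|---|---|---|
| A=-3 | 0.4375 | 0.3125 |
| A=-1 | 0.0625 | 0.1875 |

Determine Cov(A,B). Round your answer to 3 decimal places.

0.625

E[A] = -2.5,  E[B] = 1.5
E[AB] = -3.125
Cov(A,B) = E[AB] − E[A]E[B] = -3.125 − (-2.5)(1.5) = 0.625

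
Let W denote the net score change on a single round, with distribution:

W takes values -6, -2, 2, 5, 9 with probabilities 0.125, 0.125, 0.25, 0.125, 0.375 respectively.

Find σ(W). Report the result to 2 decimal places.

E[W] = (-6)(0.125) + (-2)(0.125) + (2)(0.25) + (5)(0.125) + (9)(0.375) = 3.5
E[W²] = (-6)²(0.125) + (-2)²(0.125) + (2)²(0.25) + (5)²(0.125) + (9)²(0.375) = 39.5
var(W) = E[W²] − (E[W])² = 39.5 − (3.5)² = 27.25
σ(W) = √27.25 ≈ 5.22

5.22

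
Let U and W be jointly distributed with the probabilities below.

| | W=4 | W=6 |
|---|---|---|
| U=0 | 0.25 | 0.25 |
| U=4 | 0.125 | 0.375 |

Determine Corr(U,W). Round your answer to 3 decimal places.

0.258

E[U] = 2,  E[W] = 5.25
E[UW] = 11
cov(U,W) = E[UW] − E[U]E[W] = 11 − (2)(5.25) = 0.5
Var(U) = 4,  Var(W) = 0.9375
ρ = 0.5 / √(4·0.9375) ≈ 0.258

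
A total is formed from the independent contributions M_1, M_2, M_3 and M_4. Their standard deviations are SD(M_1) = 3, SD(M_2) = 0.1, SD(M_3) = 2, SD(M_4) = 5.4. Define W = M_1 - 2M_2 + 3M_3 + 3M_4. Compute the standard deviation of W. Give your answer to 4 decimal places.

17.5351

var(M_1) = 9, var(M_2) = 0.01, var(M_3) = 4, var(M_4) = 29.16
By independence, var(W) = (1)²var(M_1) + (-2)²var(M_2) + (3)²var(M_3) + (3)²var(M_4)
= (1)²·9 + (-2)²·0.01 + (3)²·4 + (3)²·29.16 = 307.48
SD(W) = √307.48 ≈ 17.5351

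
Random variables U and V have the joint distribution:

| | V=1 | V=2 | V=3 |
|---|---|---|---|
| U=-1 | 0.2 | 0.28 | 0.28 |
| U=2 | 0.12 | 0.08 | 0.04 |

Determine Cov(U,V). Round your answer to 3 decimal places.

-0.240

E[U] = -0.28,  E[V] = 2
E[UV] = -0.8
Cov(U,V) = E[UV] − E[U]E[V] = -0.8 − (-0.28)(2) = -0.24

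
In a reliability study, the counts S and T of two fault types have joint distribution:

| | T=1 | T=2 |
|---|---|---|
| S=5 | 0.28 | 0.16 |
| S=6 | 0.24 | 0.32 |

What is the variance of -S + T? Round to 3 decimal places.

E[S] = 5.56,  E[T] = 1.48,  E[ST] = 8.28
var(S) = 31.16 − (5.56)² = 0.2464;  var(T) = 2.44 − (1.48)² = 0.2496
cov(S,T) = 8.28 − (5.56)(1.48) = 0.0512
var(-S + T) = (-1)²·0.2464 + (1)²·0.2496 + 2·(-1)·(1)·0.0512 = 0.3936

0.394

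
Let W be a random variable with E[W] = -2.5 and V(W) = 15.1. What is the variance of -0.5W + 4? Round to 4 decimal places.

V(-0.5W + 4) = (-0.5)²·V(W) = 0.25·15.1 = 3.775

3.7750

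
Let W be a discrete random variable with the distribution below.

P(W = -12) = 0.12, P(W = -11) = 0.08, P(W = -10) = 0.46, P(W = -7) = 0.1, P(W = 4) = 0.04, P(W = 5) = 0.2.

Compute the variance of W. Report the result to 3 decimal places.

41.768

E[W] = (-12)(0.12) + (-11)(0.08) + (-10)(0.46) + (-7)(0.1) + (4)(0.04) + (5)(0.2) = -6.46
E[W²] = (-12)²(0.12) + (-11)²(0.08) + (-10)²(0.46) + (-7)²(0.1) + (4)²(0.04) + (5)²(0.2) = 83.5
Var(W) = E[W²] − (E[W])² = 83.5 − (-6.46)² = 41.7684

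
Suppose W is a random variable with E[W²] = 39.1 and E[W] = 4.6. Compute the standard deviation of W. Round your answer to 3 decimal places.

var(W) = 39.1 − (4.6)² = 17.94
SD(W) = √17.94 ≈ 4.236

4.236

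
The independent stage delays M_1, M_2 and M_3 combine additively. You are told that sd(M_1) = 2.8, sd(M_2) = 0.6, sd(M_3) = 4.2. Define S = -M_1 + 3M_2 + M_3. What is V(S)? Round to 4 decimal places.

28.7200

V(M_1) = 7.84, V(M_2) = 0.36, V(M_3) = 17.64
By independence, V(S) = (-1)²V(M_1) + (3)²V(M_2) + (1)²V(M_3)
= (-1)²·7.84 + (3)²·0.36 + (1)²·17.64 = 28.72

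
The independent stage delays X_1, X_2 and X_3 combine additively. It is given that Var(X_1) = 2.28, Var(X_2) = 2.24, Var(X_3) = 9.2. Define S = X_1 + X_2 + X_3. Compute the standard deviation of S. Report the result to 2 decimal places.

3.70

By independence, Var(S) = (1)²Var(X_1) + (1)²Var(X_2) + (1)²Var(X_3)
= (1)²·2.28 + (1)²·2.24 + (1)²·9.2 = 13.72
SD(S) = √13.72 ≈ 3.70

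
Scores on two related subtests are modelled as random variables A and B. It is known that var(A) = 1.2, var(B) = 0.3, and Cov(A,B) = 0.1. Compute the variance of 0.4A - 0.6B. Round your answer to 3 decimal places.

var(0.4A - 0.6B) = (0.4)²·var(A) + (-0.6)²·var(B) + 2·(0.4)·(-0.6)·Cov(A,B)
= 0.16·1.2 + 0.36·0.3 + -0.48·0.1 = 0.252

0.252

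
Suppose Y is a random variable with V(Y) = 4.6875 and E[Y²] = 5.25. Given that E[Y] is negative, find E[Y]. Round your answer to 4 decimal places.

-0.7500

(E[Y])² = E[Y²] − V(Y) = 5.25 − 4.6875 = 0.5625
E[Y] = −√0.5625 = -0.75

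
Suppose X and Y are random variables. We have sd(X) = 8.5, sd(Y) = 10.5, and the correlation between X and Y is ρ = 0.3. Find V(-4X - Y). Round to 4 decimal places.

V(X) = (8.5)² = 72.25;  V(Y) = (10.5)² = 110.25
Cov(X,Y) = ρ·sd(X)·sd(Y) = 0.3·8.5·10.5 = 26.775
V(-4X - Y) = (-4)²·V(X) + (-1)²·V(Y) + 2·(-4)·(-1)·Cov(X,Y)
= 16·72.25 + 1·110.25 + 8·26.775 = 1480.45

1480.4500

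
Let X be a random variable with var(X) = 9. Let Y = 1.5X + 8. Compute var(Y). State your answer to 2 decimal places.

20.25

var(1.5X + 8) = (1.5)²·var(X) = 2.25·9 = 20.25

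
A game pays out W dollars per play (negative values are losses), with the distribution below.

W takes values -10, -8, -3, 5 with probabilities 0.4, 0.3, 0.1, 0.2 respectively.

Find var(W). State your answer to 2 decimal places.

E[W] = (-10)(0.4) + (-8)(0.3) + (-3)(0.1) + (5)(0.2) = -5.7
E[W²] = (-10)²(0.4) + (-8)²(0.3) + (-3)²(0.1) + (5)²(0.2) = 65.1
var(W) = E[W²] − (E[W])² = 65.1 − (-5.7)² = 32.61

32.61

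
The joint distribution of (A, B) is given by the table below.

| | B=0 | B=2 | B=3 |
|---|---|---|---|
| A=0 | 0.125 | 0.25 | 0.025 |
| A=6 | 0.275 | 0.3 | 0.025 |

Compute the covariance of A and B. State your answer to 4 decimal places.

-0.4500

E[A] = 3.6,  E[B] = 1.25
E[AB] = 4.05
cov(A,B) = E[AB] − E[A]E[B] = 4.05 − (3.6)(1.25) = -0.45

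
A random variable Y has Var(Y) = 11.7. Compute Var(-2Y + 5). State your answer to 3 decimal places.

46.800

Var(-2Y + 5) = (-2)²·Var(Y) = 4·11.7 = 46.8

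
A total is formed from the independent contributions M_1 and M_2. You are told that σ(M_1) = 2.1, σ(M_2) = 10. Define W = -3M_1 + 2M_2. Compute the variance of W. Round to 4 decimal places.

Var(M_1) = 4.41, Var(M_2) = 100
By independence, Var(W) = (-3)²Var(M_1) + (2)²Var(M_2)
= (-3)²·4.41 + (2)²·100 = 439.69

439.6900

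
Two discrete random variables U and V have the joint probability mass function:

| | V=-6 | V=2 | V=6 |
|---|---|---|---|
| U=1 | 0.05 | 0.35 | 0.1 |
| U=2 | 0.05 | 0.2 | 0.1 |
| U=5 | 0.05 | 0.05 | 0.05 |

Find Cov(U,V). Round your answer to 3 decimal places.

-0.610

E[U] = 1.95,  E[V] = 1.8
E[UV] = 2.9
Cov(U,V) = E[UV] − E[U]E[V] = 2.9 − (1.95)(1.8) = -0.61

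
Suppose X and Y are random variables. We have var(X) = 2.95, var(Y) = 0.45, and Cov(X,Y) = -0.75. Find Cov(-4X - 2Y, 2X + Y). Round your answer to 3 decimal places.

Cov(-4X - 2Y, 2X + Y) = (-4)(2)var(X) + (-2)(1)var(Y) + [(-4)(1) + (-2)(2)]Cov(X,Y)
= -8·2.95 + -2·0.45 + -8·-0.75 = -18.5

-18.500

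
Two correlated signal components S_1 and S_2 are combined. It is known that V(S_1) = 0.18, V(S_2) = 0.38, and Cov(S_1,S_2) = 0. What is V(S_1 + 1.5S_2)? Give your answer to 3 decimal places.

V(S_1 + 1.5S_2) = (1)²·V(S_1) + (1.5)²·V(S_2) + 2·(1)·(1.5)·Cov(S_1,S_2)
= 1·0.18 + 2.25·0.38 + 3·0 = 1.035

1.035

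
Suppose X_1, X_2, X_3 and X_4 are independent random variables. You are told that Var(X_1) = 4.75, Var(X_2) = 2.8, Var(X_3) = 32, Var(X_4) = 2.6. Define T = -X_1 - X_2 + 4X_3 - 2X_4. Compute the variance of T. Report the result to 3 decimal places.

529.950

By independence, Var(T) = (-1)²Var(X_1) + (-1)²Var(X_2) + (4)²Var(X_3) + (-2)²Var(X_4)
= (-1)²·4.75 + (-1)²·2.8 + (4)²·32 + (-2)²·2.6 = 529.95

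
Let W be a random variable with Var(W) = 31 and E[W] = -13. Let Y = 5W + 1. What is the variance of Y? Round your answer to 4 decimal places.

775.0000

Var(5W + 1) = (5)²·Var(W) = 25·31 = 775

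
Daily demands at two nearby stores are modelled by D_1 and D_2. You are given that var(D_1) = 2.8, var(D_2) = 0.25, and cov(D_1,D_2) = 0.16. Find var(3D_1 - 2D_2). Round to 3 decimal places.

24.280

var(3D_1 - 2D_2) = (3)²·var(D_1) + (-2)²·var(D_2) + 2·(3)·(-2)·cov(D_1,D_2)
= 9·2.8 + 4·0.25 + -12·0.16 = 24.28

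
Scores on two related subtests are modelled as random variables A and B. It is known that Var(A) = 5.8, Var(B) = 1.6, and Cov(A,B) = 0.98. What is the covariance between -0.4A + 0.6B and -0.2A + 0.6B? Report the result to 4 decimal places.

Cov(-0.4A + 0.6B, -0.2A + 0.6B) = (-0.4)(-0.2)Var(A) + (0.6)(0.6)Var(B) + [(-0.4)(0.6) + (0.6)(-0.2)]Cov(A,B)
= 0.08·5.8 + 0.36·1.6 + -0.36·0.98 = 0.6872

0.6872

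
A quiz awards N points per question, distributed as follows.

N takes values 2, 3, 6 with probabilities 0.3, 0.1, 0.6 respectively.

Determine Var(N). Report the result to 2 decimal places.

E[N] = (2)(0.3) + (3)(0.1) + (6)(0.6) = 4.5
E[N²] = (2)²(0.3) + (3)²(0.1) + (6)²(0.6) = 23.7
Var(N) = E[N²] − (E[N])² = 23.7 − (4.5)² = 3.45

3.45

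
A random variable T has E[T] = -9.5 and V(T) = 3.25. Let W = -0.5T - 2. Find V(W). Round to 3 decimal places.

0.813

V(-0.5T - 2) = (-0.5)²·V(T) = 0.25·3.25 = 0.8125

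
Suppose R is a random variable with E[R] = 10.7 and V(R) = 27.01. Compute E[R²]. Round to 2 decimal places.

141.50

E[R²] = V(R) + (E[R])² = 27.01 + (10.7)² = 141.5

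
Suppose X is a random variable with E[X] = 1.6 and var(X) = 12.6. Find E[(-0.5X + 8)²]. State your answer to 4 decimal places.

E[-0.5X + 8] = -0.5·1.6 + 8 = 7.2
var(-0.5X + 8) = (-0.5)²·12.6 = 3.15
E[(-0.5X + 8)²] = var((-0.5X + 8)) + (E[(-0.5X + 8)])² = 3.15 + (7.2)² = 54.99

54.9900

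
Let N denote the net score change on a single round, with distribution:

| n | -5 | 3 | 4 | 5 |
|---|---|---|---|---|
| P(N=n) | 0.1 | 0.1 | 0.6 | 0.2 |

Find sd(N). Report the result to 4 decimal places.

E[N] = (-5)(0.1) + (3)(0.1) + (4)(0.6) + (5)(0.2) = 3.2
E[N²] = (-5)²(0.1) + (3)²(0.1) + (4)²(0.6) + (5)²(0.2) = 18
Var(N) = E[N²] − (E[N])² = 18 − (3.2)² = 7.76
sd(N) = √7.76 ≈ 2.7857

2.7857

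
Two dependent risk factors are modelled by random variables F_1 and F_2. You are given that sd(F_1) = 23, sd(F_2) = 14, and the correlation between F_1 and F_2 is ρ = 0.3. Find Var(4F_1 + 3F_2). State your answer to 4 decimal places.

12546.4000

Var(F_1) = (23)² = 529;  Var(F_2) = (14)² = 196
cov(F_1,F_2) = ρ·sd(F_1)·sd(F_2) = 0.3·23·14 = 96.6
Var(4F_1 + 3F_2) = (4)²·Var(F_1) + (3)²·Var(F_2) + 2·(4)·(3)·cov(F_1,F_2)
= 16·529 + 9·196 + 24·96.6 = 12546.4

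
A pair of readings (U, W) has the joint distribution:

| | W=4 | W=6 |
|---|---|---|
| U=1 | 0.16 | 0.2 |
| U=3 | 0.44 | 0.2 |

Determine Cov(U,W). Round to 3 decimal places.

E[U] = 2.28,  E[W] = 4.8
E[UW] = 10.72
Cov(U,W) = E[UW] − E[U]E[W] = 10.72 − (2.28)(4.8) = -0.224

-0.224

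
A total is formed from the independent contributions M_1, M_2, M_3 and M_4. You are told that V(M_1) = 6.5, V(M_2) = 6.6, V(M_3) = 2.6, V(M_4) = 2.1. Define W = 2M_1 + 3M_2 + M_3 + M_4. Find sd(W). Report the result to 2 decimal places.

9.49

By independence, V(W) = (2)²V(M_1) + (3)²V(M_2) + (1)²V(M_3) + (1)²V(M_4)
= (2)²·6.5 + (3)²·6.6 + (1)²·2.6 + (1)²·2.1 = 90.1
sd(W) = √90.1 ≈ 9.49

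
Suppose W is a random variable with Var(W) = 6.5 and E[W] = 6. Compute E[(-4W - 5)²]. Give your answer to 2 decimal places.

945.00

E[-4W - 5] = -4·6 − 5 = -29
Var(-4W - 5) = (-4)²·6.5 = 104
E[(-4W - 5)²] = Var((-4W - 5)) + (E[(-4W - 5)])² = 104 + (-29)² = 945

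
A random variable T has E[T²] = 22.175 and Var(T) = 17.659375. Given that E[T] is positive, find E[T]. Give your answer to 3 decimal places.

2.125

(E[T])² = E[T²] − Var(T) = 22.175 − 17.659375 = 4.515625
E[T] = √4.515625 = 2.125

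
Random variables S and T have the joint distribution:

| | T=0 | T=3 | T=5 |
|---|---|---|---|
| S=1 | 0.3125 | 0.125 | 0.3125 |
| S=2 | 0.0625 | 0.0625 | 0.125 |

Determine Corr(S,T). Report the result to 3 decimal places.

E[S] = 1.25,  E[T] = 2.75
E[ST] = 3.5625
Cov(S,T) = E[ST] − E[S]E[T] = 3.5625 − (1.25)(2.75) = 0.125
Var(S) = 0.1875,  Var(T) = 5.0625
ρ = 0.125 / √(0.1875·5.0625) ≈ 0.128

0.128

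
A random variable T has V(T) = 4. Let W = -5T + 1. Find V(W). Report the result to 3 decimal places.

100.000

V(-5T + 1) = (-5)²·V(T) = 25·4 = 100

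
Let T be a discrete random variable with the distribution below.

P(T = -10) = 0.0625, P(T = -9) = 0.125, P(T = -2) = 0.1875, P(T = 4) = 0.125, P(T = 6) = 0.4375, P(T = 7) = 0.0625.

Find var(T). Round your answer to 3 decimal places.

35.871

E[T] = (-10)(0.0625) + (-9)(0.125) + (-2)(0.1875) + (4)(0.125) + (6)(0.4375) + (7)(0.0625) = 1.4375
E[T²] = (-10)²(0.0625) + (-9)²(0.125) + (-2)²(0.1875) + (4)²(0.125) + (6)²(0.4375) + (7)²(0.0625) = 37.9375
var(T) = E[T²] − (E[T])² = 37.9375 − (1.4375)² = 35.87109375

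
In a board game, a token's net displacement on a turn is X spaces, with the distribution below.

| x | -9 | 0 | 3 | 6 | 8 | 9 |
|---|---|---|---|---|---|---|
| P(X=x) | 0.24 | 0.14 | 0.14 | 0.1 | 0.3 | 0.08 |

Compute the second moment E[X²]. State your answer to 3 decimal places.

49.980

E[X²] = (-9)²(0.24) + (0)²(0.14) + (3)²(0.14) + (6)²(0.1) + (8)²(0.3) + (9)²(0.08) = 49.98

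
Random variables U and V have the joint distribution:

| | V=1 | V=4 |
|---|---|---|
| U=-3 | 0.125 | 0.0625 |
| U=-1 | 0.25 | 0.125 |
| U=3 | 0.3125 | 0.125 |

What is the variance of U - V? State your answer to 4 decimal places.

8.1211

E[U] = 0.375,  E[V] = 1.9375,  E[UV] = 0.5625
var(U) = 6 − (0.375)² = 5.859375;  var(V) = 5.6875 − (1.9375)² = 1.93359375
cov(U,V) = 0.5625 − (0.375)(1.9375) = -0.1640625
var(U - V) = (1)²·5.859375 + (-1)²·1.93359375 + 2·(1)·(-1)·-0.1640625 = 8.12109375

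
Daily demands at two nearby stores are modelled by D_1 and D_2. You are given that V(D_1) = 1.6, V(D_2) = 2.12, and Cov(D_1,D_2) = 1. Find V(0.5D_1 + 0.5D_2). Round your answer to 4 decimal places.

V(0.5D_1 + 0.5D_2) = (0.5)²·V(D_1) + (0.5)²·V(D_2) + 2·(0.5)·(0.5)·Cov(D_1,D_2)
= 0.25·1.6 + 0.25·2.12 + 0.5·1 = 1.43

1.4300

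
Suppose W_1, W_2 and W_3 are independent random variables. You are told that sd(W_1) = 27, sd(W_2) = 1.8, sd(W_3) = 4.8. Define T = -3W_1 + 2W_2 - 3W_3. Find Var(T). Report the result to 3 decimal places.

Var(W_1) = 729, Var(W_2) = 3.24, Var(W_3) = 23.04
By independence, Var(T) = (-3)²Var(W_1) + (2)²Var(W_2) + (-3)²Var(W_3)
= (-3)²·729 + (2)²·3.24 + (-3)²·23.04 = 6781.32

6781.320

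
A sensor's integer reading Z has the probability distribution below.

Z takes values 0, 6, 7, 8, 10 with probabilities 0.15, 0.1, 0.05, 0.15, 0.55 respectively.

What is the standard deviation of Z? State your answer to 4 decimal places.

E[Z] = (0)(0.15) + (6)(0.1) + (7)(0.05) + (8)(0.15) + (10)(0.55) = 7.65
E[Z²] = (0)²(0.15) + (6)²(0.1) + (7)²(0.05) + (8)²(0.15) + (10)²(0.55) = 70.65
Var(Z) = E[Z²] − (E[Z])² = 70.65 − (7.65)² = 12.1275
SD(Z) = √12.1275 ≈ 3.4825

3.4825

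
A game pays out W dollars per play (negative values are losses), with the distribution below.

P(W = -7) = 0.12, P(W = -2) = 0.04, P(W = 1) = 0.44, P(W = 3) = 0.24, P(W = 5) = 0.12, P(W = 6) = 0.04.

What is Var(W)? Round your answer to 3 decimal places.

11.914

E[W] = (-7)(0.12) + (-2)(0.04) + (1)(0.44) + (3)(0.24) + (5)(0.12) + (6)(0.04) = 1.08
E[W²] = (-7)²(0.12) + (-2)²(0.04) + (1)²(0.44) + (3)²(0.24) + (5)²(0.12) + (6)²(0.04) = 13.08
Var(W) = E[W²] − (E[W])² = 13.08 − (1.08)² = 11.9136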